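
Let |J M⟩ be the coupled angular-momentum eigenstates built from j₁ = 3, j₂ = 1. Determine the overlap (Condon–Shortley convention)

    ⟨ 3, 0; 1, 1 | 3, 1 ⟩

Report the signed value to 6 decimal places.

−√(1/2) = -0.707107

triangle: 1!×5!×1!/8! = 120/40320
(j±m)!: 3!×3!×2!×0!×4!×2! = 3456
prefactor² = (2J+1)×Δ×N² = 72
  k=1: −1/(1!×0!×2!×1!×3!×0!) = -1/12
Σ = -1/12  ⇒  CG² = 72×(-1/12)² = 1/2
CG = −√(1/2) = -0.707107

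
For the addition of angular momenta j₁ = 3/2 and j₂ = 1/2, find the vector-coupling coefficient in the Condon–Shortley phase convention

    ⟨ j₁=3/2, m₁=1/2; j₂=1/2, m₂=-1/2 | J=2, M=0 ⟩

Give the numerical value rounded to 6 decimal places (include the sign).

j₁+j₂−J=0  J+j₁−j₂=3  J−j₁+j₂=1  j₁+j₂+J+1=5
(j₁±m₁, j₂±m₂, J±M) = (2,1,0,1,2,2)
P² = 2
sum k=0..0:
  [0] +1/2 = 1/2
S = 1/2
C² = P²·S² = 1/2 ; C = +0.707107

+√(1/2) = +0.707107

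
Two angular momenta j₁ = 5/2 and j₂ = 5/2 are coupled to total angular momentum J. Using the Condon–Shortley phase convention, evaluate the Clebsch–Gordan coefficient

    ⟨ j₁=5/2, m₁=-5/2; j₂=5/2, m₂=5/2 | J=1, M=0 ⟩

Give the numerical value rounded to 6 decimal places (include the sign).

+0.597614  (= +√(5/14))

√[3·4!1!1!/7! · 0!5!5!0!1!1!] = √(1440/7)
  +(−1)^4/∏(4,0,1,1,0,0)! = 1/24  (running 1/24)
⟨..|..⟩ = √(1440/7)·(1/24) = +0.597614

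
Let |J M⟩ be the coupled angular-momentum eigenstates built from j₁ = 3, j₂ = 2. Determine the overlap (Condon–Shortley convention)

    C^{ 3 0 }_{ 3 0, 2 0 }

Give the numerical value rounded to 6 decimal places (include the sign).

√[7·2!4!2!/9! · 3!3!2!2!3!3!] = √(48/5)
  +(−1)^0/∏(0,2,3,2,1,0)! = 1/24  (running 1/24)
  +(−1)^1/∏(1,1,2,1,2,1)! = -1/4  (running -5/24)
  +(−1)^2/∏(2,0,1,0,3,2)! = 1/24  (running -1/6)
⟨..|..⟩ = √(48/5)·(-1/6) = -0.516398

-0.516398  (= −√(4/15))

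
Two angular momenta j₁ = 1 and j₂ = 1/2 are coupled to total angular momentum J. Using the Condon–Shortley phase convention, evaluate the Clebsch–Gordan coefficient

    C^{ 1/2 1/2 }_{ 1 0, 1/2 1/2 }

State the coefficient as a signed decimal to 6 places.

-0.577350  (= −√(1/3))

triangle: 1!×1!×0!/3! = 1/6
(j±m)!: 1!×1!×1!×0!×1!×0! = 1
prefactor² = (2J+1)×Δ×N² = 1/3
  k=1: −1/(1!×0!×0!×0!×1!×0!) = -1
Σ = -1  ⇒  CG² = 1/3×(-1)² = 1/3
CG = −√(1/3) = -0.577350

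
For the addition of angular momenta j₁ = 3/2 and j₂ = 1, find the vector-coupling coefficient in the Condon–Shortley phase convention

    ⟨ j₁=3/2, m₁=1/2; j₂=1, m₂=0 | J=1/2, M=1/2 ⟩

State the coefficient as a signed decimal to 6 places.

-0.577350  (= −√(1/3))

j₁+j₂−J=2  J+j₁−j₂=1  J−j₁+j₂=0  j₁+j₂+J+1=4
(j₁±m₁, j₂±m₂, J±M) = (2,1,1,1,1,0)
P² = 1/3
sum k=1..1:
  [1] −1/1 = -1
S = -1
C² = P²·S² = 1/3 ; C = -0.577350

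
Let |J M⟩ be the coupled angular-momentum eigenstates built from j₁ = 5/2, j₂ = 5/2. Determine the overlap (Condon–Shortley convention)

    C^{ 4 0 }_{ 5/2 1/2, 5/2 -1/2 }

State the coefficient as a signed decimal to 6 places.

triangle: 1!*4!*4!/10! = 576/3628800
(j±m)!: 3!*2!*2!*3!*4!*4! = 82944
prefactor² = (2J+1)*Δ*N² = 20736/175
  k=0: +1/(0!*1!*2!*2!*2!*2!) = 1/16
  k=1: −1/(1!*0!*1!*1!*3!*3!) = -1/36
Σ = 5/144  ⇒  CG² = 20736/175*5/144² = 1/7
CG = +√(1/7) = +0.377964

+√(1/7) ≈ +0.377964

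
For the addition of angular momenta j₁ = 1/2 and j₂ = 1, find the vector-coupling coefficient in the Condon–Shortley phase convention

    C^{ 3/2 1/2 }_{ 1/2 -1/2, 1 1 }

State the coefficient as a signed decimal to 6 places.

j₁+j₂−J=0  J+j₁−j₂=1  J−j₁+j₂=2  j₁+j₂+J+1=4
(j₁±m₁, j₂±m₂, J±M) = (0,1,2,0,2,1)
P² = 4/3
sum k=0..0:
  [0] +1/2 = 1/2
S = 1/2
C² = P²·S² = 1/3 ; C = +0.577350

+√(1/3) = +0.577350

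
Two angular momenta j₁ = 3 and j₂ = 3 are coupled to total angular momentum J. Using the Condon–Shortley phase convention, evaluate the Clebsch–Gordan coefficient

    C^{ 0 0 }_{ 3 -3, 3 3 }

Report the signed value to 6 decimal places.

+0.377964

triangle: 6!*0!*0!/7! = 720/5040
(j±m)!: 0!*6!*6!*0!*0!*0! = 518400
prefactor² = (2J+1)*Δ*N² = 518400/7
  k=6: +1/(6!*0!*0!*0!*0!*0!) = 1/720
Σ = 1/720  ⇒  CG² = 518400/7*1/720² = 1/7
CG = +√(1/7) = +0.377964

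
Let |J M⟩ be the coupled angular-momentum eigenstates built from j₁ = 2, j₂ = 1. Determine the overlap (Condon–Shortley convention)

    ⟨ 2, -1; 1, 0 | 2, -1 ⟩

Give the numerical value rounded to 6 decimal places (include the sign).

j₁+j₂−J=1  J+j₁−j₂=3  J−j₁+j₂=1  j₁+j₂+J+1=6
(j₁±m₁, j₂±m₂, J±M) = (1,3,1,1,1,3)
P² = 3/2
sum k=0..1:
  [0] +1/6 = 1/6
  [1] −1/2 = -1/2
S = -1/3
C² = P²·S² = 1/6 ; C = -0.408248

-0.408248  (= −√(1/6))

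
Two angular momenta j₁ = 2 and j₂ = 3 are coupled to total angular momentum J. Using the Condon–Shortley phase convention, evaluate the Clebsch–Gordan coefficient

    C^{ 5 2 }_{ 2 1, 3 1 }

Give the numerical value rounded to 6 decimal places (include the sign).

j₁+j₂−J=0  J+j₁−j₂=4  J−j₁+j₂=6  j₁+j₂+J+1=11
(j₁±m₁, j₂±m₂, J±M) = (3,1,4,2,7,3)
P² = 41472
sum k=0..0:
  [0] +1/288 = 1/288
S = 1/288
C² = P²·S² = 1/2 ; C = +0.707107

+0.707107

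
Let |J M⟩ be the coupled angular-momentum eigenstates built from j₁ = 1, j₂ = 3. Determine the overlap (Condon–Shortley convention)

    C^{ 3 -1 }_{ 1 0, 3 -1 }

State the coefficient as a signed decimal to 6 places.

√[7·1!1!5!/8! · 1!1!2!4!2!4!] = √(48)
  +(−1)^0/∏(0,1,1,2,0,3)! = 1/12  (running 1/12)
  +(−1)^1/∏(1,0,0,1,1,4)! = -1/24  (running 1/24)
⟨..|..⟩ = √(48)·(1/24) = +0.288675

+√(1/12) = +0.288675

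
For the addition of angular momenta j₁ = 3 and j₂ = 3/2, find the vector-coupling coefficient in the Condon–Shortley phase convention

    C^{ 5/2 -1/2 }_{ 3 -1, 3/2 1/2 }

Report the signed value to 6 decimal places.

j₁+j₂−J=2  J+j₁−j₂=4  J−j₁+j₂=1  j₁+j₂+J+1=8
(j₁±m₁, j₂±m₂, J±M) = (2,4,2,1,2,3)
P² = 288/35
sum k=1..2:
  [1] −1/6 = -1/6
  [2] +1/8 = 1/8
S = -1/24
C² = P²·S² = 1/70 ; C = -0.119523

−√(1/70) = -0.119523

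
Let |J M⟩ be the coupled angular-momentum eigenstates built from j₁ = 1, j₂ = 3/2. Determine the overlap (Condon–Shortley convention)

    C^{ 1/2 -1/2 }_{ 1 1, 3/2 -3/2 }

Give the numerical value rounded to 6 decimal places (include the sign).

+0.707107  (= +√(1/2))

j₁+j₂−J=2  J+j₁−j₂=0  J−j₁+j₂=1  j₁+j₂+J+1=4
(j₁±m₁, j₂±m₂, J±M) = (2,0,0,3,0,1)
P² = 2
sum k=0..0:
  [0] +1/2 = 1/2
S = 1/2
C² = P²·S² = 1/2 ; C = +0.707107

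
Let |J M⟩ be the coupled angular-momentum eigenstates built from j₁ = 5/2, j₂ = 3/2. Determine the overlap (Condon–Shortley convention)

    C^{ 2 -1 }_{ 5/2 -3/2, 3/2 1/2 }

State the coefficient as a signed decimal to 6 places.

triangle: 2!×3!×1!/7! = 12/5040
(j±m)!: 1!×4!×2!×1!×1!×3! = 288
prefactor² = (2J+1)×Δ×N² = 24/7
  k=1: −1/(1!×1!×3!×1!×0!×0!) = -1/6
  k=2: +1/(2!×0!×2!×0!×1!×1!) = 1/4
Σ = 1/12  ⇒  CG² = 24/7×1/12² = 1/42
CG = +√(1/42) = +0.154303

+0.154303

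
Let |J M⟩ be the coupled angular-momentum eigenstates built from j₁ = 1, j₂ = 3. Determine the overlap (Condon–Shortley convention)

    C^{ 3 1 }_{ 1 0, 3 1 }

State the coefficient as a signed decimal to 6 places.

-0.288675

√[7·1!1!5!/8! · 1!1!4!2!4!2!] = √(48)
  +(−1)^0/∏(0,1,1,4,0,1)! = 1/24  (running 1/24)
  +(−1)^1/∏(1,0,0,3,1,2)! = -1/12  (running -1/24)
⟨..|..⟩ = √(48)·(-1/24) = -0.288675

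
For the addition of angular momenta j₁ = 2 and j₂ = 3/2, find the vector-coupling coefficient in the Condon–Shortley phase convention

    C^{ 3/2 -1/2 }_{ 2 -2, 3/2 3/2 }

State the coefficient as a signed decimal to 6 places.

+√(2/5) = +0.632456

√[4·2!2!1!/6! · 0!4!3!0!1!2!] = √(32/5)
  +(−1)^2/∏(2,0,2,1,0,0)! = 1/4  (running 1/4)
⟨..|..⟩ = √(32/5)·(1/4) = +0.632456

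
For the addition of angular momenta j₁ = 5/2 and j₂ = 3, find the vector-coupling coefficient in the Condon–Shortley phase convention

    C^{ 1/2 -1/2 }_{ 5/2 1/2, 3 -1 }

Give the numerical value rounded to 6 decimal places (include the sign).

+√(4/21) = +0.436436

√[2·5!0!1!/7! · 3!2!2!4!0!1!] = √(192/7)
  +(−1)^2/∏(2,3,0,0,0,1)! = 1/12  (running 1/12)
⟨..|..⟩ = √(192/7)·(1/12) = +0.436436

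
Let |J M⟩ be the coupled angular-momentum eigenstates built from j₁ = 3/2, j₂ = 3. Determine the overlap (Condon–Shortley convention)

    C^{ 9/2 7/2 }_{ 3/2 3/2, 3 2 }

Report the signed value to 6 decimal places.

j₁+j₂−J=0  J+j₁−j₂=3  J−j₁+j₂=6  j₁+j₂+J+1=10
(j₁±m₁, j₂±m₂, J±M) = (3,0,5,1,8,1)
P² = 345600
sum k=0..0:
  [0] +1/720 = 1/720
S = 1/720
C² = P²·S² = 2/3 ; C = +0.816497

+√(2/3) = +0.816497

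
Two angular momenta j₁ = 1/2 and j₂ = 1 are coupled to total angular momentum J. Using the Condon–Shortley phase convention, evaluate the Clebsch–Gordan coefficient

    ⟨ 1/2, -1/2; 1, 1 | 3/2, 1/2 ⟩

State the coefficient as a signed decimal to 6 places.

j₁+j₂−J=0  J+j₁−j₂=1  J−j₁+j₂=2  j₁+j₂+J+1=4
(j₁±m₁, j₂±m₂, J±M) = (0,1,2,0,2,1)
P² = 4/3
sum k=0..0:
  [0] +1/2 = 1/2
S = 1/2
C² = P²·S² = 1/3 ; C = +0.577350

+0.577350  (= +√(1/3))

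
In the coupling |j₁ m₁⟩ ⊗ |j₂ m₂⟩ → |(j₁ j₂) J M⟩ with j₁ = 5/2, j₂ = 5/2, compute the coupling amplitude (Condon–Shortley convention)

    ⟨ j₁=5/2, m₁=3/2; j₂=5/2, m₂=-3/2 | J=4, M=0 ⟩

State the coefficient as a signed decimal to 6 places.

+0.566947

triangle: 1!×4!×4!/10! = 576/3628800
(j±m)!: 4!×1!×1!×4!×4!×4! = 331776
prefactor² = (2J+1)×Δ×N² = 82944/175
  k=0: +1/(0!×1!×1!×1!×3!×3!) = 1/36
  k=1: −1/(1!×0!×0!×0!×4!×4!) = -1/576
Σ = 5/192  ⇒  CG² = 82944/175×5/192² = 9/28
CG = +√(9/28) = +0.566947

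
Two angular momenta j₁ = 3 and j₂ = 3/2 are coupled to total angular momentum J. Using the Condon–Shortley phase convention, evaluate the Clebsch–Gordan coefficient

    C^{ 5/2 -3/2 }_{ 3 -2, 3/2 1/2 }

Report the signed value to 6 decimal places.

+√(1/14) ≈ +0.267261

triangle: 2!*4!*1!/8! = 48/40320
(j±m)!: 1!*5!*2!*1!*1!*4! = 5760
prefactor² = (2J+1)*Δ*N² = 288/7
  k=1: −1/(1!*1!*4!*1!*0!*0!) = -1/24
  k=2: +1/(2!*0!*3!*0!*1!*1!) = 1/12
Σ = 1/24  ⇒  CG² = 288/7*1/24² = 1/14
CG = +√(1/14) = +0.267261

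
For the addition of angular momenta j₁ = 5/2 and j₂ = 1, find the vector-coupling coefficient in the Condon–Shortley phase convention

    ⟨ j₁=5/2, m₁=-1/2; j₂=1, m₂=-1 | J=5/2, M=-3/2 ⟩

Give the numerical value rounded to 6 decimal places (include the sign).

+√(16/35) = +0.676123

triangle: 1!×4!×1!/7! = 24/5040
(j±m)!: 2!×3!×0!×2!×1!×4! = 576
prefactor² = (2J+1)×Δ×N² = 576/35
  k=0: +1/(0!×1!×3!×0!×1!×1!) = 1/6
Σ = 1/6  ⇒  CG² = 576/35×1/6² = 16/35
CG = +√(16/35) = +0.676123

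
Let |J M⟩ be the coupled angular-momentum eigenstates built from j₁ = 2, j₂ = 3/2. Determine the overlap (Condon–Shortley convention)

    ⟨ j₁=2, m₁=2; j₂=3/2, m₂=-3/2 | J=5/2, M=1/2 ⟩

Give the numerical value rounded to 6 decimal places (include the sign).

+√(6/35) ≈ +0.414039

triangle: 1!·3!·2!/7! = 12/5040
(j±m)!: 4!·0!·0!·3!·3!·2! = 1728
prefactor² = (2J+1)·Δ·N² = 864/35
  k=0: +1/(0!·1!·0!·0!·3!·2!) = 1/12
Σ = 1/12  ⇒  CG² = 864/35·1/12² = 6/35
CG = +√(6/35) = +0.414039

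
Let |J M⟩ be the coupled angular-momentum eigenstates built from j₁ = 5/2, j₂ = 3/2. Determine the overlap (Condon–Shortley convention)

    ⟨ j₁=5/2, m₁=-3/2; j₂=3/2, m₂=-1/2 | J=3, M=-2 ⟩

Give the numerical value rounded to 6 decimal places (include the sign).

−√(1/12) = -0.288675

j₁+j₂−J=1  J+j₁−j₂=4  J−j₁+j₂=2  j₁+j₂+J+1=8
(j₁±m₁, j₂±m₂, J±M) = (1,4,1,2,1,5)
P² = 48
sum k=0..1:
  [0] +1/24 = 1/24
  [1] −1/12 = -1/12
S = -1/24
C² = P²·S² = 1/12 ; C = -0.288675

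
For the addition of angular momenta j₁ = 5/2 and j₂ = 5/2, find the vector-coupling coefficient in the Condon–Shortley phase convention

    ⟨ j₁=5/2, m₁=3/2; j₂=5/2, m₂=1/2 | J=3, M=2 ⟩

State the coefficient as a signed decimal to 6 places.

triangle: 2!×3!×3!/9! = 72/362880
(j±m)!: 4!×1!×3!×2!×5!×1! = 34560
prefactor² = (2J+1)×Δ×N² = 48
  k=0: +1/(0!×2!×1!×3!×2!×0!) = 1/24
  k=1: −1/(1!×1!×0!×2!×3!×1!) = -1/12
Σ = -1/24  ⇒  CG² = 48×(-1/24)² = 1/12
CG = −√(1/12) = -0.288675

−√(1/12) ≈ -0.288675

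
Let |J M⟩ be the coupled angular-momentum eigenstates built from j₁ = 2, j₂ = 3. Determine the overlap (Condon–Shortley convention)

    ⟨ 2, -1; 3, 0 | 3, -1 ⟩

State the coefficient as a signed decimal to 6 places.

j₁+j₂−J=2  J+j₁−j₂=2  J−j₁+j₂=4  j₁+j₂+J+1=9
(j₁±m₁, j₂±m₂, J±M) = (1,3,3,3,2,4)
P² = 96/5
sum k=1..2:
  [1] −1/8 = -1/8
  [2] +1/12 = 1/12
S = -1/24
C² = P²·S² = 1/30 ; C = -0.182574

−√(1/30) ≈ -0.182574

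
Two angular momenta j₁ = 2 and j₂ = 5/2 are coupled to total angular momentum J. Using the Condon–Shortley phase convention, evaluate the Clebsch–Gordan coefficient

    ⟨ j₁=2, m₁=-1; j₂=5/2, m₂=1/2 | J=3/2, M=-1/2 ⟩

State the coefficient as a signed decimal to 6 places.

j₁+j₂−J=3  J+j₁−j₂=1  J−j₁+j₂=2  j₁+j₂+J+1=7
(j₁±m₁, j₂±m₂, J±M) = (1,3,3,2,1,2)
P² = 48/35
sum k=2..3:
  [2] +1/2 = 1/2
  [3] −1/12 = -1/12
S = 5/12
C² = P²·S² = 5/21 ; C = +0.487950

+0.487950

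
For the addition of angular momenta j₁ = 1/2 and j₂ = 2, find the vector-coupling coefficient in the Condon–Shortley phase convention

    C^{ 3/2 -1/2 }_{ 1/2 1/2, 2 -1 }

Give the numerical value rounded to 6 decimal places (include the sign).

j₁+j₂−J=1  J+j₁−j₂=0  J−j₁+j₂=3  j₁+j₂+J+1=5
(j₁±m₁, j₂±m₂, J±M) = (1,0,1,3,1,2)
P² = 12/5
sum k=0..0:
  [0] +1/2 = 1/2
S = 1/2
C² = P²·S² = 3/5 ; C = +0.774597

+0.774597  (= +√(3/5))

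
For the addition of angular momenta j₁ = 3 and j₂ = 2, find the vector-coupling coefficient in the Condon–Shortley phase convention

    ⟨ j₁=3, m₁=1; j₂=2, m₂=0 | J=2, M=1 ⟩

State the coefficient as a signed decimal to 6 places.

triangle: 3!*3!*1!/8! = 36/40320
(j±m)!: 4!*2!*2!*2!*3!*1! = 1152
prefactor² = (2J+1)*Δ*N² = 36/7
  k=1: −1/(1!*2!*1!*1!*2!*0!) = -1/4
  k=2: +1/(2!*1!*0!*0!*3!*1!) = 1/12
Σ = -1/6  ⇒  CG² = 36/7*(-1/6)² = 1/7
CG = −√(1/7) = -0.377964

-0.377964  (= −√(1/7))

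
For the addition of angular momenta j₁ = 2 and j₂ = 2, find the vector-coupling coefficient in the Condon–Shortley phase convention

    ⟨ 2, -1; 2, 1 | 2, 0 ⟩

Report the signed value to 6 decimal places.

j₁+j₂−J=2  J+j₁−j₂=2  J−j₁+j₂=2  j₁+j₂+J+1=7
(j₁±m₁, j₂±m₂, J±M) = (1,3,3,1,2,2)
P² = 8/7
sum k=1..2:
  [1] −1/4 = -1/4
  [2] +1/2 = 1/2
S = 1/4
C² = P²·S² = 1/14 ; C = +0.267261

+0.267261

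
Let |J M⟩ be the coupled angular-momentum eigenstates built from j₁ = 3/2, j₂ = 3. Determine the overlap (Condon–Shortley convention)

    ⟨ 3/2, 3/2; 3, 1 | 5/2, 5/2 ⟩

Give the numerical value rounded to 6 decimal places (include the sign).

j₁+j₂−J=2  J+j₁−j₂=1  J−j₁+j₂=4  j₁+j₂+J+1=8
(j₁±m₁, j₂±m₂, J±M) = (3,0,4,2,5,0)
P² = 1728/7
sum k=0..0:
  [0] +1/48 = 1/48
S = 1/48
C² = P²·S² = 3/28 ; C = +0.327327

+0.327327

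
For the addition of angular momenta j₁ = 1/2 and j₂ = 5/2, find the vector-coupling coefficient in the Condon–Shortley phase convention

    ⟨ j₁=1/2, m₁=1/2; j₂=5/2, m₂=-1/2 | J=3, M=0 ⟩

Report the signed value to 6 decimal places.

√[7·0!1!5!/7! · 1!0!2!3!3!3!] = √(72)
  +(−1)^0/∏(0,0,0,2,1,3)! = 1/12  (running 1/12)
⟨..|..⟩ = √(72)·(1/12) = +0.707107

+√(1/2) = +0.707107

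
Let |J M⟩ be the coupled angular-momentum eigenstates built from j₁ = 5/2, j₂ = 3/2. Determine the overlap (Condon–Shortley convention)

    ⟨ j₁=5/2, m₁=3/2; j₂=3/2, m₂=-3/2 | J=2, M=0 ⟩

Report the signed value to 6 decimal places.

+√(3/7) = +0.654654

√[5·2!3!1!/7! · 4!1!0!3!2!2!] = √(48/7)
  +(−1)^0/∏(0,2,1,0,2,1)! = 1/4  (running 1/4)
⟨..|..⟩ = √(48/7)·(1/4) = +0.654654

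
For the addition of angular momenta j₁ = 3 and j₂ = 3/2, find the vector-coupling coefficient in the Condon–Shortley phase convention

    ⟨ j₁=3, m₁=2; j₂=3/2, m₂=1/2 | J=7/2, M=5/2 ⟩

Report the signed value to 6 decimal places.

√[8·1!5!2!/9! · 5!1!2!1!6!1!] = √(6400/7)
  +(−1)^0/∏(0,1,1,2,4,0)! = 1/48  (running 1/48)
  +(−1)^1/∏(1,0,0,1,5,1)! = -1/120  (running 1/80)
⟨..|..⟩ = √(6400/7)·(1/80) = +0.377964

+0.377964  (= +√(1/7))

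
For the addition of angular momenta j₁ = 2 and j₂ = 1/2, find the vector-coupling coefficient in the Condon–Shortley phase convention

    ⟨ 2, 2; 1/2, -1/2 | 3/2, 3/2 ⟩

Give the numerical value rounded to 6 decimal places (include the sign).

+0.894427  (= +√(4/5))

j₁+j₂−J=1  J+j₁−j₂=3  J−j₁+j₂=0  j₁+j₂+J+1=5
(j₁±m₁, j₂±m₂, J±M) = (4,0,0,1,3,0)
P² = 144/5
sum k=0..0:
  [0] +1/6 = 1/6
S = 1/6
C² = P²·S² = 4/5 ; C = +0.894427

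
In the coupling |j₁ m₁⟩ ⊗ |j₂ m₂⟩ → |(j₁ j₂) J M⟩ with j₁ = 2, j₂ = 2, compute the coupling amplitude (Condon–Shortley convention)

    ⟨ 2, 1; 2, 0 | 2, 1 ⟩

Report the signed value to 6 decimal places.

j₁+j₂−J=2  J+j₁−j₂=2  J−j₁+j₂=2  j₁+j₂+J+1=7
(j₁±m₁, j₂±m₂, J±M) = (3,1,2,2,3,1)
P² = 8/7
sum k=0..1:
  [0] +1/4 = 1/4
  [1] −1/2 = -1/2
S = -1/4
C² = P²·S² = 1/14 ; C = -0.267261

-0.267261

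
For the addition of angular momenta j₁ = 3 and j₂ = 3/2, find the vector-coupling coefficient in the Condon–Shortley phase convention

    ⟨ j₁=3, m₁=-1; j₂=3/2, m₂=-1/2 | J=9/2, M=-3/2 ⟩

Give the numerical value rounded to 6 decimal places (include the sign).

+√(15/28) = +0.731925

j₁+j₂−J=0  J+j₁−j₂=6  J−j₁+j₂=3  j₁+j₂+J+1=10
(j₁±m₁, j₂±m₂, J±M) = (2,4,1,2,3,6)
P² = 34560/7
sum k=0..0:
  [0] +1/96 = 1/96
S = 1/96
C² = P²·S² = 15/28 ; C = +0.731925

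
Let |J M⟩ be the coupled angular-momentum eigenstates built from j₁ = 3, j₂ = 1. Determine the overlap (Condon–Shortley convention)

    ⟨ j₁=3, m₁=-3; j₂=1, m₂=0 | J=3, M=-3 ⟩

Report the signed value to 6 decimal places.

√[7·1!5!1!/8! · 0!6!1!1!0!6!] = √(10800)
  +(−1)^1/∏(1,0,5,0,0,1)! = -1/120  (running -1/120)
⟨..|..⟩ = √(10800)·(-1/120) = -0.866025

−√(3/4) = -0.866025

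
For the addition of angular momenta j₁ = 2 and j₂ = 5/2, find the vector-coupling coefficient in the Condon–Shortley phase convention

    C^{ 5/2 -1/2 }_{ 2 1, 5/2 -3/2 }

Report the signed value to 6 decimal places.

+0.414039

√[6·2!2!3!/8! · 3!1!1!4!2!3!] = √(216/35)
  +(−1)^0/∏(0,2,1,1,1,2)! = 1/4  (running 1/4)
  +(−1)^1/∏(1,1,0,0,2,3)! = -1/12  (running 1/6)
⟨..|..⟩ = √(216/35)·(1/6) = +0.414039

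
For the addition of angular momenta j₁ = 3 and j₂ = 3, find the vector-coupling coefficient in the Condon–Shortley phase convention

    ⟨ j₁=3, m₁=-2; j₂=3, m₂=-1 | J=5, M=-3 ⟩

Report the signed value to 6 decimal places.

-0.408248

√[11·1!5!5!/12! · 1!5!2!4!2!8!] = √(153600)
  +(−1)^0/∏(0,1,5,2,0,3)! = 1/1440  (running 1/1440)
  +(−1)^1/∏(1,0,4,1,1,4)! = -1/576  (running -1/960)
⟨..|..⟩ = √(153600)·(-1/960) = -0.408248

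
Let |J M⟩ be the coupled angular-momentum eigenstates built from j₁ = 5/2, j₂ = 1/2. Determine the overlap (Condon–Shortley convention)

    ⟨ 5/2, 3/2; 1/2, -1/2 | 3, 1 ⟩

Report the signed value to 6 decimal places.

triangle: 0!×5!×1!/7! = 120/5040
(j±m)!: 4!×1!×0!×1!×4!×2! = 1152
prefactor² = (2J+1)×Δ×N² = 192
  k=0: +1/(0!×0!×1!×0!×4!×1!) = 1/24
Σ = 1/24  ⇒  CG² = 192×1/24² = 1/3
CG = +√(1/3) = +0.577350

+0.577350  (= +√(1/3))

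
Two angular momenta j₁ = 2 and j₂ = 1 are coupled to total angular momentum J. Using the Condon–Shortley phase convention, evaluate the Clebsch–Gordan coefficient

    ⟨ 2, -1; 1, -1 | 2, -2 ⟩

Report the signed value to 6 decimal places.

+√(1/3) = +0.577350

j₁+j₂−J=1  J+j₁−j₂=3  J−j₁+j₂=1  j₁+j₂+J+1=6
(j₁±m₁, j₂±m₂, J±M) = (1,3,0,2,0,4)
P² = 12
sum k=0..0:
  [0] +1/6 = 1/6
S = 1/6
C² = P²·S² = 1/3 ; C = +0.577350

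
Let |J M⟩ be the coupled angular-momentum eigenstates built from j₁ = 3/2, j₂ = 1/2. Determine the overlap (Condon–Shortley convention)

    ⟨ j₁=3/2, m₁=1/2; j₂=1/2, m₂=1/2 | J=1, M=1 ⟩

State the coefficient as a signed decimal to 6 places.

-0.500000

√[3·1!2!0!/4! · 2!1!1!0!2!0!] = √(1)
  +(−1)^1/∏(1,0,0,0,2,0)! = -1/2  (running -1/2)
⟨..|..⟩ = √(1)·(-1/2) = -0.500000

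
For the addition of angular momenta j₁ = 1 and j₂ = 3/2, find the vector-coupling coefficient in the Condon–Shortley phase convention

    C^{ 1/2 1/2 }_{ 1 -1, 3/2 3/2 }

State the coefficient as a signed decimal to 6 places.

j₁+j₂−J=2  J+j₁−j₂=0  J−j₁+j₂=1  j₁+j₂+J+1=4
(j₁±m₁, j₂±m₂, J±M) = (0,2,3,0,1,0)
P² = 2
sum k=2..2:
  [2] +1/2 = 1/2
S = 1/2
C² = P²·S² = 1/2 ; C = +0.707107

+√(1/2) = +0.707107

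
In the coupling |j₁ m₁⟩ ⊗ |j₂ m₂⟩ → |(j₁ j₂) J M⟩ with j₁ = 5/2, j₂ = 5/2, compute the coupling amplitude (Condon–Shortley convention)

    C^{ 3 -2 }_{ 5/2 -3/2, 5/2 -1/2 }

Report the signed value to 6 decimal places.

-0.288675

j₁+j₂−J=2  J+j₁−j₂=3  J−j₁+j₂=3  j₁+j₂+J+1=9
(j₁±m₁, j₂±m₂, J±M) = (1,4,2,3,1,5)
P² = 48
sum k=1..2:
  [1] −1/12 = -1/12
  [2] +1/24 = 1/24
S = -1/24
C² = P²·S² = 1/12 ; C = -0.288675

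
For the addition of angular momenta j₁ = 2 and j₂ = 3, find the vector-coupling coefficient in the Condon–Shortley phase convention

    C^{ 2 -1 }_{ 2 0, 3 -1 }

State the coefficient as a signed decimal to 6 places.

√[5·3!1!3!/8! · 2!2!2!4!1!3!] = √(36/7)
  +(−1)^1/∏(1,2,1,1,0,2)! = -1/4  (running -1/4)
  +(−1)^2/∏(2,1,0,0,1,3)! = 1/12  (running -1/6)
⟨..|..⟩ = √(36/7)·(-1/6) = -0.377964

-0.377964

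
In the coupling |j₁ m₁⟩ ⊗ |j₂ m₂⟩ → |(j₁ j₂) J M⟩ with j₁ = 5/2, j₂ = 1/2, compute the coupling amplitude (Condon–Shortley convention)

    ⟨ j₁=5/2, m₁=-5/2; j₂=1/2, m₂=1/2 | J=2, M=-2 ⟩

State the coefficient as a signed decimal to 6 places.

-0.912871

j₁+j₂−J=1  J+j₁−j₂=4  J−j₁+j₂=0  j₁+j₂+J+1=6
(j₁±m₁, j₂±m₂, J±M) = (0,5,1,0,0,4)
P² = 480
sum k=1..1:
  [1] −1/24 = -1/24
S = -1/24
C² = P²·S² = 5/6 ; C = -0.912871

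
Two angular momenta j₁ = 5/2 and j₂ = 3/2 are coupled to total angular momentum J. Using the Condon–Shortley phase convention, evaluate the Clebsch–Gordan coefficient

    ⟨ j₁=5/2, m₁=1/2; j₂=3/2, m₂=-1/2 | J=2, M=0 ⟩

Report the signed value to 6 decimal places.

triangle: 2!*3!*1!/7! = 12/5040
(j±m)!: 3!*2!*1!*2!*2!*2! = 96
prefactor² = (2J+1)*Δ*N² = 8/7
  k=0: +1/(0!*2!*2!*1!*1!*0!) = 1/4
  k=1: −1/(1!*1!*1!*0!*2!*1!) = -1/2
Σ = -1/4  ⇒  CG² = 8/7*(-1/4)² = 1/14
CG = −√(1/14) = -0.267261

−√(1/14) = -0.267261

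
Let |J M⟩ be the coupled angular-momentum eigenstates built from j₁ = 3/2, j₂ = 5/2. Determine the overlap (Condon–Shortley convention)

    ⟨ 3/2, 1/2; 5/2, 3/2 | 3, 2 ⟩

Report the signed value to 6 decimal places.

−√(1/12) ≈ -0.288675

j₁+j₂−J=1  J+j₁−j₂=2  J−j₁+j₂=4  j₁+j₂+J+1=8
(j₁±m₁, j₂±m₂, J±M) = (2,1,4,1,5,1)
P² = 48
sum k=0..1:
  [0] +1/24 = 1/24
  [1] −1/12 = -1/12
S = -1/24
C² = P²·S² = 1/12 ; C = -0.288675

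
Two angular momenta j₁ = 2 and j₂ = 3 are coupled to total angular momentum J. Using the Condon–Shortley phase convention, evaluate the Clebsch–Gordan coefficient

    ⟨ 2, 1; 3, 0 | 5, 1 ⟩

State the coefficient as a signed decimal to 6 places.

+√(8/21) ≈ +0.617213

j₁+j₂−J=0  J+j₁−j₂=4  J−j₁+j₂=6  j₁+j₂+J+1=11
(j₁±m₁, j₂±m₂, J±M) = (3,1,3,3,6,4)
P² = 124416/7
sum k=0..0:
  [0] +1/216 = 1/216
S = 1/216
C² = P²·S² = 8/21 ; C = +0.617213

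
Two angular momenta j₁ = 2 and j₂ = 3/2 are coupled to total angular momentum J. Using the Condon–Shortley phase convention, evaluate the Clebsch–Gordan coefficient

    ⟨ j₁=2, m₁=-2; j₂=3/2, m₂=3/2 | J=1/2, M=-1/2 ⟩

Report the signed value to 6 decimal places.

j₁+j₂−J=3  J+j₁−j₂=1  J−j₁+j₂=0  j₁+j₂+J+1=5
(j₁±m₁, j₂±m₂, J±M) = (0,4,3,0,0,1)
P² = 72/5
sum k=3..3:
  [3] −1/6 = -1/6
S = -1/6
C² = P²·S² = 2/5 ; C = -0.632456

-0.632456  (= −√(2/5))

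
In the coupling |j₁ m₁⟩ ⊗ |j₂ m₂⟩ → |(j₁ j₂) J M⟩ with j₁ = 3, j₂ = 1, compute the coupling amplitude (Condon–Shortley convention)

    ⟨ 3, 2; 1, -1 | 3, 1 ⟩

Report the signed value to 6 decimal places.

+0.645497

j₁+j₂−J=1  J+j₁−j₂=5  J−j₁+j₂=1  j₁+j₂+J+1=8
(j₁±m₁, j₂±m₂, J±M) = (5,1,0,2,4,2)
P² = 240
sum k=0..0:
  [0] +1/24 = 1/24
S = 1/24
C² = P²·S² = 5/12 ; C = +0.645497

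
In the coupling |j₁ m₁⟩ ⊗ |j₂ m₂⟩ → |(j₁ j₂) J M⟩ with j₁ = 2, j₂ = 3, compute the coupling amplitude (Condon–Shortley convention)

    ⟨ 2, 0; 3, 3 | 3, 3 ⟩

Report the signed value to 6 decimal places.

+√(5/12) = +0.645497

√[7·2!2!4!/9! · 2!2!6!0!6!0!] = √(3840)
  +(−1)^2/∏(2,0,0,4,2,0)! = 1/96  (running 1/96)
⟨..|..⟩ = √(3840)·(1/96) = +0.645497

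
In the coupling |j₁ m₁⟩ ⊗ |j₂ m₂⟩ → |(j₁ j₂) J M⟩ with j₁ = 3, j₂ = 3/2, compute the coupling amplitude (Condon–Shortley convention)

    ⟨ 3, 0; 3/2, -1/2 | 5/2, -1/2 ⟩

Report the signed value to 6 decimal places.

−√(6/35) = -0.414039

√[6·2!4!1!/8! · 3!3!1!2!2!3!] = √(216/35)
  +(−1)^0/∏(0,2,3,1,1,0)! = 1/12  (running 1/12)
  +(−1)^1/∏(1,1,2,0,2,1)! = -1/4  (running -1/6)
⟨..|..⟩ = √(216/35)·(-1/6) = -0.414039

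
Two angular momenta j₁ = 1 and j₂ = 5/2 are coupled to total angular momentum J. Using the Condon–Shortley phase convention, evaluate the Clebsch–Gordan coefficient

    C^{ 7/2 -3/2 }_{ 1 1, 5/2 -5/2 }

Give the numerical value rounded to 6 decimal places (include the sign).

+√(1/21) = +0.218218

triangle: 0!×2!×5!/8! = 240/40320
(j±m)!: 2!×0!×0!×5!×2!×5! = 57600
prefactor² = (2J+1)×Δ×N² = 19200/7
  k=0: +1/(0!×0!×0!×0!×2!×5!) = 1/240
Σ = 1/240  ⇒  CG² = 19200/7×1/240² = 1/21
CG = +√(1/21) = +0.218218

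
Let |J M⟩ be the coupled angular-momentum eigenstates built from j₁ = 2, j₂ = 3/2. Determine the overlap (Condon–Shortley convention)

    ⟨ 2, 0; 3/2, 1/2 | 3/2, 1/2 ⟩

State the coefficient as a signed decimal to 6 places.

√[4·2!2!1!/6! · 2!2!2!1!2!1!] = √(16/45)
  +(−1)^1/∏(1,1,1,1,1,0)! = -1  (running -1)
  +(−1)^2/∏(2,0,0,0,2,1)! = 1/4  (running -3/4)
⟨..|..⟩ = √(16/45)·(-3/4) = -0.447214

−√(1/5) ≈ -0.447214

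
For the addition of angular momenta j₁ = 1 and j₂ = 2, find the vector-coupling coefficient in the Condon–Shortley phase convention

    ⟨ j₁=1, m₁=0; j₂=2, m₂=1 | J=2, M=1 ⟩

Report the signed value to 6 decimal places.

-0.408248

triangle: 1!·1!·3!/6! = 6/720
(j±m)!: 1!·1!·3!·1!·3!·1! = 36
prefactor² = (2J+1)·Δ·N² = 3/2
  k=0: +1/(0!·1!·1!·3!·0!·0!) = 1/6
  k=1: −1/(1!·0!·0!·2!·1!·1!) = -1/2
Σ = -1/3  ⇒  CG² = 3/2·(-1/3)² = 1/6
CG = −√(1/6) = -0.408248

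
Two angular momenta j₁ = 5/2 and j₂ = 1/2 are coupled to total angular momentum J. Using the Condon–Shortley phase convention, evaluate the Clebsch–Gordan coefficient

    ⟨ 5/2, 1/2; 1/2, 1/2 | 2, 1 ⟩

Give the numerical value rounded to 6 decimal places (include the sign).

−√(1/3) ≈ -0.577350

j₁+j₂−J=1  J+j₁−j₂=4  J−j₁+j₂=0  j₁+j₂+J+1=6
(j₁±m₁, j₂±m₂, J±M) = (3,2,1,0,3,1)
P² = 12
sum k=1..1:
  [1] −1/6 = -1/6
S = -1/6
C² = P²·S² = 1/3 ; C = -0.577350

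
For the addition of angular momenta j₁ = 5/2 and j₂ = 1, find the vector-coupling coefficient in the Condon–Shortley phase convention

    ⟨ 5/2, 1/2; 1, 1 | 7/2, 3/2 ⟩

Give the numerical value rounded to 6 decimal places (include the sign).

√[8·0!5!2!/8! · 3!2!2!0!5!2!] = √(1920/7)
  +(−1)^0/∏(0,0,2,2,3,0)! = 1/24  (running 1/24)
⟨..|..⟩ = √(1920/7)·(1/24) = +0.690066

+0.690066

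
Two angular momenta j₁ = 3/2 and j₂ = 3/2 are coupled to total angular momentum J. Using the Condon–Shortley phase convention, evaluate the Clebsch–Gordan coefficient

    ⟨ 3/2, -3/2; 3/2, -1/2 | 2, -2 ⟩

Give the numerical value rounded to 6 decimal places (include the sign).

-0.707107

√[5·1!2!2!/6! · 0!3!1!2!0!4!] = √(8)
  +(−1)^1/∏(1,0,2,0,0,2)! = -1/4  (running -1/4)
⟨..|..⟩ = √(8)·(-1/4) = -0.707107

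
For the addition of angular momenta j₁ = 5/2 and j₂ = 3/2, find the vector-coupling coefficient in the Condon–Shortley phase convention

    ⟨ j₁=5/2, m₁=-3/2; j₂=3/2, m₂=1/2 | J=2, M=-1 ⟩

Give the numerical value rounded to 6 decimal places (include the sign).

triangle: 2!*3!*1!/7! = 12/5040
(j±m)!: 1!*4!*2!*1!*1!*3! = 288
prefactor² = (2J+1)*Δ*N² = 24/7
  k=1: −1/(1!*1!*3!*1!*0!*0!) = -1/6
  k=2: +1/(2!*0!*2!*0!*1!*1!) = 1/4
Σ = 1/12  ⇒  CG² = 24/7*1/12² = 1/42
CG = +√(1/42) = +0.154303

+0.154303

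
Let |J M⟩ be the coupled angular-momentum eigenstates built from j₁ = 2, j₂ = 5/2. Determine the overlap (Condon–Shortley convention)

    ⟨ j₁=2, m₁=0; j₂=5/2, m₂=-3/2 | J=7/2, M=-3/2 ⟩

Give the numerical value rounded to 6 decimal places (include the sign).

+0.534522

triangle: 1!·3!·4!/9! = 144/362880
(j±m)!: 2!·2!·1!·4!·2!·5! = 23040
prefactor² = (2J+1)·Δ·N² = 512/7
  k=0: +1/(0!·1!·2!·1!·1!·3!) = 1/12
  k=1: −1/(1!·0!·1!·0!·2!·4!) = -1/48
Σ = 1/16  ⇒  CG² = 512/7·1/16² = 2/7
CG = +√(2/7) = +0.534522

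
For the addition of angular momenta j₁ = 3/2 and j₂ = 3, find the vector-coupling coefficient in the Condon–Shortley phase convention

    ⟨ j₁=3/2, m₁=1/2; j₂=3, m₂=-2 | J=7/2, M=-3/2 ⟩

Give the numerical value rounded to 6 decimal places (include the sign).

+0.654654  (= +√(3/7))

j₁+j₂−J=1  J+j₁−j₂=2  J−j₁+j₂=5  j₁+j₂+J+1=9
(j₁±m₁, j₂±m₂, J±M) = (2,1,1,5,2,5)
P² = 6400/21
sum k=0..1:
  [0] +1/24 = 1/24
  [1] −1/240 = -1/240
S = 3/80
C² = P²·S² = 3/7 ; C = +0.654654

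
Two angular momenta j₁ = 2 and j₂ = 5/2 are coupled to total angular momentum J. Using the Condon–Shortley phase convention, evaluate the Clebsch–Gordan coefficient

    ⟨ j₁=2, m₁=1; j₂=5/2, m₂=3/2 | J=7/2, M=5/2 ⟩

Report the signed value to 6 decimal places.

j₁+j₂−J=1  J+j₁−j₂=3  J−j₁+j₂=4  j₁+j₂+J+1=9
(j₁±m₁, j₂±m₂, J±M) = (3,1,4,1,6,1)
P² = 2304/7
sum k=0..1:
  [0] +1/48 = 1/48
  [1] −1/36 = -1/36
S = -1/144
C² = P²·S² = 1/63 ; C = -0.125988

−√(1/63) = -0.125988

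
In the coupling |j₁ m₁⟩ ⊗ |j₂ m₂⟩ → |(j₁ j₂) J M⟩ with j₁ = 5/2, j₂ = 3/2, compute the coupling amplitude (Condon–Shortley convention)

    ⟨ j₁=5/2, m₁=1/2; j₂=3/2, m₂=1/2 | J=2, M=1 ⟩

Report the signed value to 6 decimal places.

√[5·2!3!1!/7! · 3!2!2!1!3!1!] = √(12/7)
  +(−1)^1/∏(1,1,1,1,2,0)! = -1/2  (running -1/2)
  +(−1)^2/∏(2,0,0,0,3,1)! = 1/12  (running -5/12)
⟨..|..⟩ = √(12/7)·(-5/12) = -0.545545

-0.545545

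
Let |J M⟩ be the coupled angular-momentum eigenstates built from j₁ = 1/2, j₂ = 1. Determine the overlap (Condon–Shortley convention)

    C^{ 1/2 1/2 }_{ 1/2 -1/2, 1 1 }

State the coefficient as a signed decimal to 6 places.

j₁+j₂−J=1  J+j₁−j₂=0  J−j₁+j₂=1  j₁+j₂+J+1=3
(j₁±m₁, j₂±m₂, J±M) = (0,1,2,0,1,0)
P² = 2/3
sum k=1..1:
  [1] −1/1 = -1
S = -1
C² = P²·S² = 2/3 ; C = -0.816497

-0.816497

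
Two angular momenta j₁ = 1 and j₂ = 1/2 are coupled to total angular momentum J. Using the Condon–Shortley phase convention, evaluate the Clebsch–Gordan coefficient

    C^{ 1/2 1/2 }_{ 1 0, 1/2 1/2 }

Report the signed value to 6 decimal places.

j₁+j₂−J=1  J+j₁−j₂=1  J−j₁+j₂=0  j₁+j₂+J+1=3
(j₁±m₁, j₂±m₂, J±M) = (1,1,1,0,1,0)
P² = 1/3
sum k=1..1:
  [1] −1/1 = -1
S = -1
C² = P²·S² = 1/3 ; C = -0.577350

−√(1/3) = -0.577350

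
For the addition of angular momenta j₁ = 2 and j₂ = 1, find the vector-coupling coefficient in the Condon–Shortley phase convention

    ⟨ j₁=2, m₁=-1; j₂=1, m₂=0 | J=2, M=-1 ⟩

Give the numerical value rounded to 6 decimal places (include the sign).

-0.408248  (= −√(1/6))

triangle: 1!·3!·1!/6! = 6/720
(j±m)!: 1!·3!·1!·1!·1!·3! = 36
prefactor² = (2J+1)·Δ·N² = 3/2
  k=0: +1/(0!·1!·3!·1!·0!·0!) = 1/6
  k=1: −1/(1!·0!·2!·0!·1!·1!) = -1/2
Σ = -1/3  ⇒  CG² = 3/2·(-1/3)² = 1/6
CG = −√(1/6) = -0.408248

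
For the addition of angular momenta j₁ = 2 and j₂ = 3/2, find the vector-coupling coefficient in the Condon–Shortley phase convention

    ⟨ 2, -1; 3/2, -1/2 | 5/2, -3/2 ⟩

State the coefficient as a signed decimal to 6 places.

triangle: 1!·3!·2!/7! = 12/5040
(j±m)!: 1!·3!·1!·2!·1!·4! = 288
prefactor² = (2J+1)·Δ·N² = 144/35
  k=0: +1/(0!·1!·3!·1!·0!·1!) = 1/6
  k=1: −1/(1!·0!·2!·0!·1!·2!) = -1/4
Σ = -1/12  ⇒  CG² = 144/35·(-1/12)² = 1/35
CG = −√(1/35) = -0.169031

-0.169031  (= −√(1/35))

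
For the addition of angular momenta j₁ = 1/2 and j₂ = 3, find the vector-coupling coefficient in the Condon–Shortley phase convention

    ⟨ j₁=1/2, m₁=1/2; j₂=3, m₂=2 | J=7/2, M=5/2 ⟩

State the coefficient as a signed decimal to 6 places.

+0.925820

triangle: 0!*1!*6!/8! = 720/40320
(j±m)!: 1!*0!*5!*1!*6!*1! = 86400
prefactor² = (2J+1)*Δ*N² = 86400/7
  k=0: +1/(0!*0!*0!*5!*1!*1!) = 1/120
Σ = 1/120  ⇒  CG² = 86400/7*1/120² = 6/7
CG = +√(6/7) = +0.925820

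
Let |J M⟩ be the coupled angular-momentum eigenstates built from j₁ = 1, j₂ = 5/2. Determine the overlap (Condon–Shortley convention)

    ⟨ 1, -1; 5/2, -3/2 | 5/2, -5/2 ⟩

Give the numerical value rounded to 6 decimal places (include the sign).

triangle: 1!×1!×4!/7! = 24/5040
(j±m)!: 0!×2!×1!×4!×0!×5! = 5760
prefactor² = (2J+1)×Δ×N² = 1152/7
  k=1: −1/(1!×0!×1!×0!×0!×4!) = -1/24
Σ = -1/24  ⇒  CG² = 1152/7×(-1/24)² = 2/7
CG = −√(2/7) = -0.534522

−√(2/7) = -0.534522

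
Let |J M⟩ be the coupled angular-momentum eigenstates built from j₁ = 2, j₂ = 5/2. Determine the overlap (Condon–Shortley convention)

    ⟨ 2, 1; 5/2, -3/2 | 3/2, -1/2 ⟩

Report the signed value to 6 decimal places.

triangle: 3!×1!×2!/7! = 12/5040
(j±m)!: 3!×1!×1!×4!×1!×2! = 288
prefactor² = (2J+1)×Δ×N² = 96/35
  k=0: +1/(0!×3!×1!×1!×0!×1!) = 1/6
  k=1: −1/(1!×2!×0!×0!×1!×2!) = -1/4
Σ = -1/12  ⇒  CG² = 96/35×(-1/12)² = 2/105
CG = −√(2/105) = -0.138013

−√(2/105) ≈ -0.138013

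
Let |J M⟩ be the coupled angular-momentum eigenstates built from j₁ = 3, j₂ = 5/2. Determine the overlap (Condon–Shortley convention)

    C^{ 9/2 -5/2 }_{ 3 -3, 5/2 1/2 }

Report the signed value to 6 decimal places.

-0.522233

triangle: 1!*5!*4!/11! = 2880/39916800
(j±m)!: 0!*6!*3!*2!*2!*7! = 87091200
prefactor² = (2J+1)*Δ*N² = 691200/11
  k=1: −1/(1!*0!*5!*2!*0!*2!) = -1/480
Σ = -1/480  ⇒  CG² = 691200/11*(-1/480)² = 3/11
CG = −√(3/11) = -0.522233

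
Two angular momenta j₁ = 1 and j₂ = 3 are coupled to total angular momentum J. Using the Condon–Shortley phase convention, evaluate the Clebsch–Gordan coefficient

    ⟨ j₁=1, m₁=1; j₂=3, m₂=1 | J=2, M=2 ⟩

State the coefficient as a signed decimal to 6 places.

+√(1/21) ≈ +0.218218

triangle: 2!·0!·4!/7! = 48/5040
(j±m)!: 2!·0!·4!·2!·4!·0! = 2304
prefactor² = (2J+1)·Δ·N² = 768/7
  k=0: +1/(0!·2!·0!·4!·0!·0!) = 1/48
Σ = 1/48  ⇒  CG² = 768/7·1/48² = 1/21
CG = +√(1/21) = +0.218218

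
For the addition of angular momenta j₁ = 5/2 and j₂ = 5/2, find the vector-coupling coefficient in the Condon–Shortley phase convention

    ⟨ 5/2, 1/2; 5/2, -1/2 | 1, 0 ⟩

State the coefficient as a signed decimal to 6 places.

triangle: 4!×1!×1!/7! = 24/5040
(j±m)!: 3!×2!×2!×3!×1!×1! = 144
prefactor² = (2J+1)×Δ×N² = 72/35
  k=1: −1/(1!×3!×1!×1!×0!×0!) = -1/6
  k=2: +1/(2!×2!×0!×0!×1!×1!) = 1/4
Σ = 1/12  ⇒  CG² = 72/35×1/12² = 1/70
CG = +√(1/70) = +0.119523

+0.119523  (= +√(1/70))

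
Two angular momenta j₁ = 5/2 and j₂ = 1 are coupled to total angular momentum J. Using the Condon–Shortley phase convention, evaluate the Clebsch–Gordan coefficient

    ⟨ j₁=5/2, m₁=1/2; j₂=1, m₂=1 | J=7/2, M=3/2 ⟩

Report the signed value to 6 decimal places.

+√(10/21) ≈ +0.690066

√[8·0!5!2!/8! · 3!2!2!0!5!2!] = √(1920/7)
  +(−1)^0/∏(0,0,2,2,3,0)! = 1/24  (running 1/24)
⟨..|..⟩ = √(1920/7)·(1/24) = +0.690066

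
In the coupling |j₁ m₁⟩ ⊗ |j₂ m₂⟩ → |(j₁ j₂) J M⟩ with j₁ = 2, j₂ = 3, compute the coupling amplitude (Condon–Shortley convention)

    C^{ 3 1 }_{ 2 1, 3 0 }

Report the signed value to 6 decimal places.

-0.182574

j₁+j₂−J=2  J+j₁−j₂=2  J−j₁+j₂=4  j₁+j₂+J+1=9
(j₁±m₁, j₂±m₂, J±M) = (3,1,3,3,4,2)
P² = 96/5
sum k=0..1:
  [0] +1/12 = 1/12
  [1] −1/8 = -1/8
S = -1/24
C² = P²·S² = 1/30 ; C = -0.182574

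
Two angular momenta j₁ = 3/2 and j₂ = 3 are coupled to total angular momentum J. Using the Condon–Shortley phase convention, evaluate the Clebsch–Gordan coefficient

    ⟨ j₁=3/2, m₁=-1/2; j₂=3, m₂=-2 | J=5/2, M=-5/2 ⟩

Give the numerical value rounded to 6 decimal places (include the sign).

-0.597614  (= −√(5/14))

j₁+j₂−J=2  J+j₁−j₂=1  J−j₁+j₂=4  j₁+j₂+J+1=8
(j₁±m₁, j₂±m₂, J±M) = (1,2,1,5,0,5)
P² = 1440/7
sum k=1..1:
  [1] −1/24 = -1/24
S = -1/24
C² = P²·S² = 5/14 ; C = -0.597614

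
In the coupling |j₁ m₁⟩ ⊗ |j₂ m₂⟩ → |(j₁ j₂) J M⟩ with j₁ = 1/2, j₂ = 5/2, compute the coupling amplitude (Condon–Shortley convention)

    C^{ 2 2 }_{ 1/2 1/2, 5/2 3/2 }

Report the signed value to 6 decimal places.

+0.408248  (= +√(1/6))

triangle: 1!×0!×4!/6! = 24/720
(j±m)!: 1!×0!×4!×1!×4!×0! = 576
prefactor² = (2J+1)×Δ×N² = 96
  k=0: +1/(0!×1!×0!×4!×0!×0!) = 1/24
Σ = 1/24  ⇒  CG² = 96×1/24² = 1/6
CG = +√(1/6) = +0.408248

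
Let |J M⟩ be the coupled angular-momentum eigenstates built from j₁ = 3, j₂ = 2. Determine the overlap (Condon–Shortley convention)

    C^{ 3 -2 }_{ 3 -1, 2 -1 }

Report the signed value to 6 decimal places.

-0.500000

√[7·2!4!2!/9! · 2!4!1!3!1!5!] = √(64)
  +(−1)^0/∏(0,2,4,1,0,1)! = 1/48  (running 1/48)
  +(−1)^1/∏(1,1,3,0,1,2)! = -1/12  (running -1/16)
⟨..|..⟩ = √(64)·(-1/16) = -0.500000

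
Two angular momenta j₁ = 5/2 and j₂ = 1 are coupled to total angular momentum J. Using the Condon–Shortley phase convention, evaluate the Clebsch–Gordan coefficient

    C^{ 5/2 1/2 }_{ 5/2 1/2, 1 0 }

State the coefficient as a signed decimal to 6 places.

+0.169031

triangle: 1!×4!×1!/7! = 24/5040
(j±m)!: 3!×2!×1!×1!×3!×2! = 144
prefactor² = (2J+1)×Δ×N² = 144/35
  k=0: +1/(0!×1!×2!×1!×2!×0!) = 1/4
  k=1: −1/(1!×0!×1!×0!×3!×1!) = -1/6
Σ = 1/12  ⇒  CG² = 144/35×1/12² = 1/35
CG = +√(1/35) = +0.169031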